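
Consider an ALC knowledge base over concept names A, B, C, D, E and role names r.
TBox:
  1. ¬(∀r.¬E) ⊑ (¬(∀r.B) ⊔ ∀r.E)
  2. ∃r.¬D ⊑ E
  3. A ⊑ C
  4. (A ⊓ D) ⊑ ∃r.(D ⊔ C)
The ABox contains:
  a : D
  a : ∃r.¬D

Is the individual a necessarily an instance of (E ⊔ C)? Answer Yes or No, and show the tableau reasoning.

1. a : (E ⊔ C)?  L(a) = {D, ∃r.¬D} ∪ {(¬E ⊓ ¬C)}
   clash {C, ¬C} at a — a ∈ (E ⊔ C)
2. Hence a : (E ⊔ C): entailed.

Yes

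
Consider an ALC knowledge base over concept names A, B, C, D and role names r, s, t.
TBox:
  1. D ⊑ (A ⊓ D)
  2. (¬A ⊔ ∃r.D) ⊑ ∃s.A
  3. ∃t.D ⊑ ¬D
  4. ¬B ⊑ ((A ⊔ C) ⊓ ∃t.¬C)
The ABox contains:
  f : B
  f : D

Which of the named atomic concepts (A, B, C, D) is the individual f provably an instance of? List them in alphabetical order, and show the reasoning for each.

1. f : A?  L(f) = {B, D} ∪ {¬A}
   clash {A, ¬A} at f — f ∈ A
2. f : B?  L(f) = {B, D} ∪ {¬B}
   clash {B, ¬B} at f — f ∈ B
3. f : C?  L(f) = {B, D} ∪ {¬C}
   apply at f: D⊑(A ⊓ D)
   open: L(f) ⊇ {A, B, D, ¬C, ∀r.¬D, …} — f ∉ C possible
4. f : D?  L(f) = {B, D} ∪ {¬D}
   clash {D, ¬D} at f — f ∈ D
5. Entailed for f: {A, B, D}

{A, B, D}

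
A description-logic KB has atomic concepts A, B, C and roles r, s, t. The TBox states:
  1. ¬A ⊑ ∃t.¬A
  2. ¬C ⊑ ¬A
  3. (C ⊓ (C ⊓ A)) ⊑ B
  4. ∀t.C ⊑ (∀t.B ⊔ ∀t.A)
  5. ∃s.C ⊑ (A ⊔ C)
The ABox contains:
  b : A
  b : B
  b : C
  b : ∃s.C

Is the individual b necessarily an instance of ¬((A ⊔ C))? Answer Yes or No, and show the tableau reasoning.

No

1. b : ¬((A ⊔ C))?  L(b) = {A, B, C, ∃s.C} ∪ {(A ⊔ C)}
   open: L(b) ⊇ {A, B, C, ∃s.C, ∃t.¬C} (+ ∃-successors) — b ∉ ¬((A ⊔ C)) possible
2. Hence b : ¬((A ⊔ C)): not entailed.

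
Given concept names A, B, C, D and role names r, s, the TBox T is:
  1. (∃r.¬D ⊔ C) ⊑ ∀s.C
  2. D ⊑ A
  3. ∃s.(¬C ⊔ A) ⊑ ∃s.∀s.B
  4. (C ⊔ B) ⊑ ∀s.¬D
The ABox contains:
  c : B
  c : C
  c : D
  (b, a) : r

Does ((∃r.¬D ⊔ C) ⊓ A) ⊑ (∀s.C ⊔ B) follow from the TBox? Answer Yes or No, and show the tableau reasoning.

1. ((∃r.¬D ⊔ C) ⊓ A) ⊑ (∀s.C ⊔ B)  ⇔  (((∃r.¬D ⊔ C) ⊓ A) ⊓ (∃s.¬C ⊓ ¬B)) unsat w.r.t. T
   all branches close; clash {C, ¬C} at an ∃-successor
2. Hence ((∃r.¬D ⊔ C) ⊓ A) ⊑ (∀s.C ⊔ B): entailed.

Yes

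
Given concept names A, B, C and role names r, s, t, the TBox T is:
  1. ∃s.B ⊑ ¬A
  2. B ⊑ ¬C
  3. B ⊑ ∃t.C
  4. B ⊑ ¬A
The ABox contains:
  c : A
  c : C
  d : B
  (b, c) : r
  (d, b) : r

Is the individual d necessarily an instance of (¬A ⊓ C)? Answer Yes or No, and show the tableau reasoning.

1. d : (¬A ⊓ C)?  L(d) = {B} ∪ {(A ⊔ ¬C)}
   apply at d: B⊑¬C; B⊑∃t.C; B⊑¬A
   open: L(d) ⊇ {B, ¬A, ¬C, ∃t.C} (+ ∃-successors) — d ∉ (¬A ⊓ C) possible
2. Hence d : (¬A ⊓ C): not entailed.

No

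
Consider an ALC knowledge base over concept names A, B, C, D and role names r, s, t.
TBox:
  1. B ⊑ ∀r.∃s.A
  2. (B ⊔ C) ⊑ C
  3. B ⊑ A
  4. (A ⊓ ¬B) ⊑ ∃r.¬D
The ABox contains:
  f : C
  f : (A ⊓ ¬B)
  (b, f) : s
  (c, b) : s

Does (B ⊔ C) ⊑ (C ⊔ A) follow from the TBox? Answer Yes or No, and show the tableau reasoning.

1. (B ⊔ C) ⊑ (C ⊔ A)  ⇔  ((B ⊔ C) ⊓ (¬C ⊓ ¬A)) unsat w.r.t. T
   all branches close; clash {C, ¬C} at x₀
2. Hence (B ⊔ C) ⊑ (C ⊔ A): entailed.

Yes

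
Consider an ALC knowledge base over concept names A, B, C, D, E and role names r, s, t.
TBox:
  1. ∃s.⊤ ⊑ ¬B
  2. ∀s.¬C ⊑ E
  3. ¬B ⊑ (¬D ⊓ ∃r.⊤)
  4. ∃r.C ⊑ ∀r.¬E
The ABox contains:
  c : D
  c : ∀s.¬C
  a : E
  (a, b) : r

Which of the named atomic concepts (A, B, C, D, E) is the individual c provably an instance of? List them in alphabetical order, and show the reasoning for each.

1. c : A?  L(c) = {D, ∀s.¬C} ∪ {¬A}
   apply at c: ∀s.¬C⊑E
   open: L(c) ⊇ {B, D, E, ¬A, ∀r.¬C, …} — c ∉ A possible
2. c : B?  L(c) = {D, ∀s.¬C} ∪ {¬B}
   clash {D, ¬D} at c — c ∈ B
3. c : C?  L(c) = {D, ∀s.¬C} ∪ {¬C}
   apply at c: ∀s.¬C⊑E
   open: L(c) ⊇ {B, D, E, ¬C, ∀r.¬C, …} — c ∉ C possible
4. c : D?  L(c) = {D, ∀s.¬C} ∪ {¬D}
   clash {D, ¬D} at c — c ∈ D
5. c : E?  L(c) = {D, ∀s.¬C} ∪ {¬E}
   clash {E, ¬E} at c — c ∈ E
6. Entailed for c: {B, D, E}

{B, D, E}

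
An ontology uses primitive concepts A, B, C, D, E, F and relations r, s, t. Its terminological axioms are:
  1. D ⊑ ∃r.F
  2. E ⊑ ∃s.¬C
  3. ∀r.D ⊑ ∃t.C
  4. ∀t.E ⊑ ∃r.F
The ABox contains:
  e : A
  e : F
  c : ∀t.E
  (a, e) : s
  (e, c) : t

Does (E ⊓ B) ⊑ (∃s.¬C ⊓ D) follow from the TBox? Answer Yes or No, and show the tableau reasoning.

1. (E ⊓ B) ⊑ (∃s.¬C ⊓ D)  ⇔  ((E ⊓ B) ⊓ (∀s.C ⊔ ¬D)) unsat w.r.t. T
   apply at x₀: E⊑∃s.¬C
   open: L(x₀) ⊇ {B, E, ¬D, ∃r.¬D, ∃s.¬C, …} (+ ∃-successors)
2. Hence (E ⊓ B) ⊑ (∃s.¬C ⊓ D): not entailed.

No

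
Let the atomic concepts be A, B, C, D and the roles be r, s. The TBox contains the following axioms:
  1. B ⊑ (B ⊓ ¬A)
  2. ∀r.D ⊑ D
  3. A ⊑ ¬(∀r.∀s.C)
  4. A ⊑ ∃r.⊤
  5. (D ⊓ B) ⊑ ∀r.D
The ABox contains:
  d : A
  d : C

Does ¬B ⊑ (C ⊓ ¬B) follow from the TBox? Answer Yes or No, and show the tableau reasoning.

No

1. ¬B ⊑ (C ⊓ ¬B)  ⇔  (¬B ⊓ (¬C ⊔ B)) unsat w.r.t. T
   open: L(x₀) ⊇ {¬A, ¬B, ¬C, ∃r.¬D} (+ ∃-successors)
2. Hence ¬B ⊑ (C ⊓ ¬B): not entailed.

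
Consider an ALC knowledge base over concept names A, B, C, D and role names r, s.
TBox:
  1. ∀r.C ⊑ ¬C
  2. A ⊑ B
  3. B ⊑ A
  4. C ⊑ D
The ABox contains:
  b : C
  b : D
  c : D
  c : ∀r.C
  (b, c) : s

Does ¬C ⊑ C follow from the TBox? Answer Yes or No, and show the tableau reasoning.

1. ¬C ⊑ C  ⇔  (¬C ⊓ ¬C) unsat w.r.t. T
   open: L(x₀) ⊇ {¬A, ¬B, ¬C}
2. Hence ¬C ⊑ C: not entailed.

No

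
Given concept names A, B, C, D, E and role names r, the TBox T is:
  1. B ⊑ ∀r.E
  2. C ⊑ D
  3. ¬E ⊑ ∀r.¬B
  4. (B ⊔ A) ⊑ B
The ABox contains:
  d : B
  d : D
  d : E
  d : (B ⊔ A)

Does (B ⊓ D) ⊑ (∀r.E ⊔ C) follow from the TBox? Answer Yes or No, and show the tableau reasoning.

Yes

1. (B ⊓ D) ⊑ (∀r.E ⊔ C)  ⇔  ((B ⊓ D) ⊓ (∃r.¬E ⊓ ¬C)) unsat w.r.t. T
   all branches close; clash {E, ¬E} at an ∃-successor
2. Hence (B ⊓ D) ⊑ (∀r.E ⊔ C): entailed.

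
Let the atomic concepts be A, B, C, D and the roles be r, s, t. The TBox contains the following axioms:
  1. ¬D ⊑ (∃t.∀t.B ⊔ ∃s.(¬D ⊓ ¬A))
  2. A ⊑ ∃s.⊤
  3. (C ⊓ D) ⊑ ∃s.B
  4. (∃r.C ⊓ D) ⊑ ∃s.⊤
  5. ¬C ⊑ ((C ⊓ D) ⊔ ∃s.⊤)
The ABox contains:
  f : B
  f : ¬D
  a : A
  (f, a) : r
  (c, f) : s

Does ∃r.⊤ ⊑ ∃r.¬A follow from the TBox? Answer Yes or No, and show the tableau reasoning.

No

1. ∃r.⊤ ⊑ ∃r.¬A  ⇔  (∃r.⊤ ⊓ ∀r.A) unsat w.r.t. T
   open: L(x₀) ⊇ {D, ¬A, ¬C, ∀r.A, ∃r.⊤, …} (+ ∃-successors)
2. Hence ∃r.⊤ ⊑ ∃r.¬A: not entailed.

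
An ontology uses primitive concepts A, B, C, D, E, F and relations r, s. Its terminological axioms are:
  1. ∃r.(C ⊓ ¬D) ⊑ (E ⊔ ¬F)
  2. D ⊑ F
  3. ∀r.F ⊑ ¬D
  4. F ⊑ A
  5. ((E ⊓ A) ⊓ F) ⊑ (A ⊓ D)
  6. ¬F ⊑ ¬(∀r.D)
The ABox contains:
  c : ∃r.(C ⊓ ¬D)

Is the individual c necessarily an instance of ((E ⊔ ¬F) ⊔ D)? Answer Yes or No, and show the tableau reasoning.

1. c : ((E ⊔ ¬F) ⊔ D)?  L(c) = {∃r.(C ⊓ ¬D)} ∪ {((¬E ⊓ F) ⊓ ¬D)}
   clash {D, ¬D} at c — c ∈ ((E ⊔ ¬F) ⊔ D)
2. Hence c : ((E ⊔ ¬F) ⊔ D): entailed.

Yes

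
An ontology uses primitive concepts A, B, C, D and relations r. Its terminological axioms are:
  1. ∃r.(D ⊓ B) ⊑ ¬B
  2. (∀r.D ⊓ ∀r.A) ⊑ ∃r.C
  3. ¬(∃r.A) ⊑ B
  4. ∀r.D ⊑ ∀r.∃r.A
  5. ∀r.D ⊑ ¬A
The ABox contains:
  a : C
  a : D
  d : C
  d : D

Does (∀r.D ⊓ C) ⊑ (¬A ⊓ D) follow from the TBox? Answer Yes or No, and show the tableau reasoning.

No

1. (∀r.D ⊓ C) ⊑ (¬A ⊓ D)  ⇔  ((∀r.D ⊓ C) ⊓ (A ⊔ ¬D)) unsat w.r.t. T
   apply at x₀: ∀r.D⊑∀r.∃r.A; ∀r.D⊑¬A
   open: L(x₀) ⊇ {C, ¬A, ¬D, ∀r.(¬D ⊔ ¬B), ∀r.D, …} (+ ∃-successors)
2. Hence (∀r.D ⊓ C) ⊑ (¬A ⊓ D): not entailed.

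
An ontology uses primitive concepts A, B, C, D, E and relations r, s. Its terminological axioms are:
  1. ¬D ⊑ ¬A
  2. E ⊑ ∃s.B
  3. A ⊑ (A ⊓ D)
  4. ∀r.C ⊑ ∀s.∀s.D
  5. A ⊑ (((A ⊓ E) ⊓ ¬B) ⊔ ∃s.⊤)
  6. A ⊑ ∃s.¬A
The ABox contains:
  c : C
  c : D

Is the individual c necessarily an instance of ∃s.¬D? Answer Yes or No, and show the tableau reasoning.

1. c : ∃s.¬D?  L(c) = {C, D} ∪ {∀s.D}
   open: L(c) ⊇ {C, D, ¬A, ¬E, ∀s.D, …} (+ ∃-successors) — c ∉ ∃s.¬D possible
2. Hence c : ∃s.¬D: not entailed.

No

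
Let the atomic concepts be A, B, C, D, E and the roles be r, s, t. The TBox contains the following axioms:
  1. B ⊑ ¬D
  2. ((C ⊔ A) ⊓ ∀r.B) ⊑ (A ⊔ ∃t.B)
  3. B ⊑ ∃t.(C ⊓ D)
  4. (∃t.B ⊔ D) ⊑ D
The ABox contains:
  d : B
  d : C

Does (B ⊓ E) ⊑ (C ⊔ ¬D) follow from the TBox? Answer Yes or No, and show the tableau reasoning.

1. (B ⊓ E) ⊑ (C ⊔ ¬D)  ⇔  ((B ⊓ E) ⊓ (¬C ⊓ D)) unsat w.r.t. T
   all branches close; clash {D, ¬D} at x₀
2. Hence (B ⊓ E) ⊑ (C ⊔ ¬D): entailed.

Yes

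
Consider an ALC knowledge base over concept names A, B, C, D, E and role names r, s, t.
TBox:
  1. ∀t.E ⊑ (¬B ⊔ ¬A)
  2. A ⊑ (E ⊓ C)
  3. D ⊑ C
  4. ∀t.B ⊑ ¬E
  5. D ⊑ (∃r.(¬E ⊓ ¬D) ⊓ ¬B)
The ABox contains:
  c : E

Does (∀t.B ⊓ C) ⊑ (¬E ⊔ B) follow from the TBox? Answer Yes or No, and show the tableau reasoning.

1. (∀t.B ⊓ C) ⊑ (¬E ⊔ B)  ⇔  ((∀t.B ⊓ C) ⊓ (E ⊓ ¬B)) unsat w.r.t. T
   all branches close; clash {E, ¬E} at x₀
2. Hence (∀t.B ⊓ C) ⊑ (¬E ⊔ B): entailed.

Yes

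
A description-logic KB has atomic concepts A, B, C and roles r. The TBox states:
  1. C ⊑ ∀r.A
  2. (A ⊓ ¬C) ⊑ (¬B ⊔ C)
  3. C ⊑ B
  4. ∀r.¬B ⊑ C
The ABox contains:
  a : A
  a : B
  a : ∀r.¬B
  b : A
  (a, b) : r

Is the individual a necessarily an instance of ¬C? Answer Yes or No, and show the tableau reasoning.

No

1. a : ¬C?  L(a) = {A, B, ∀r.¬B} ∪ {C}
   apply at a: C⊑∀r.A
   open: L(a) ⊇ {A, B, C, ∀r.A, ∀r.¬B} — a ∉ ¬C possible
2. Hence a : ¬C: not entailed.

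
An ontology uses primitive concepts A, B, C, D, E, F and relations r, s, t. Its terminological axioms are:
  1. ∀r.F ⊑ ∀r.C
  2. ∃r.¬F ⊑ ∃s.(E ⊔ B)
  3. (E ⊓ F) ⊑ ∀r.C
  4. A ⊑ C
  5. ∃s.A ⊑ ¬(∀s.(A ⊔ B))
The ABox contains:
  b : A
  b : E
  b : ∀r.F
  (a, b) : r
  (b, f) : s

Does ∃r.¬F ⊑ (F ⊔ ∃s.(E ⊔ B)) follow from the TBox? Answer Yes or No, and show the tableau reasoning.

Yes

1. ∃r.¬F ⊑ (F ⊔ ∃s.(E ⊔ B))  ⇔  (∃r.¬F ⊓ (¬F ⊓ ∀s.(¬E ⊓ ¬B))) unsat w.r.t. T
   all branches close; clash {B, ¬B} at an ∃-successor
2. Hence ∃r.¬F ⊑ (F ⊔ ∃s.(E ⊔ B)): entailed.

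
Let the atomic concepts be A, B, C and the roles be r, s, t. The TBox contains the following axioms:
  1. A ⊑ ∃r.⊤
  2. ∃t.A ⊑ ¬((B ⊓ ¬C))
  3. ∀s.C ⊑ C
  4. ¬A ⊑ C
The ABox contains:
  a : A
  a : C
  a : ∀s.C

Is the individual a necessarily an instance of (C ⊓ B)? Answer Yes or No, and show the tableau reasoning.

No

1. a : (C ⊓ B)?  L(a) = {A, C, ∀s.C} ∪ {(¬C ⊔ ¬B)}
   apply at a: A⊑∃r.⊤
   open: L(a) ⊇ {A, C, ¬B, ∀s.C, ∀t.¬A, …} (+ ∃-successors) — a ∉ (C ⊓ B) possible
2. Hence a : (C ⊓ B): not entailed.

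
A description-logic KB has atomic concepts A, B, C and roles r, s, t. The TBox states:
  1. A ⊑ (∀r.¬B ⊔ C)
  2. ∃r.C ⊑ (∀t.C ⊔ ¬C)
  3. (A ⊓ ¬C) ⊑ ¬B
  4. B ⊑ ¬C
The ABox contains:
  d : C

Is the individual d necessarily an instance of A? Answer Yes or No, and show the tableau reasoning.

No

1. d : A?  L(d) = {C} ∪ {¬A}
   open: L(d) ⊇ {C, ¬A, ¬B, ∀r.¬C} — d ∉ A possible
2. Hence d : A: not entailed.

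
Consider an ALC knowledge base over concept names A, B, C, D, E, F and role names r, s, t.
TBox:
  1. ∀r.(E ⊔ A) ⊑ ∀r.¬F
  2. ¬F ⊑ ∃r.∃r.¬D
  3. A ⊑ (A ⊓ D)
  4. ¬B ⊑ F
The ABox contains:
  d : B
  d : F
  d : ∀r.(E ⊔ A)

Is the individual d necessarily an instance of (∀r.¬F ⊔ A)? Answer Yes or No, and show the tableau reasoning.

Yes

1. d : (∀r.¬F ⊔ A)?  L(d) = {B, F, ∀r.(E ⊔ A)} ∪ {(∃r.F ⊓ ¬A)}
   clash {F, ¬F} at an ∃-successor — d ∈ (∀r.¬F ⊔ A)
2. Hence d : (∀r.¬F ⊔ A): entailed.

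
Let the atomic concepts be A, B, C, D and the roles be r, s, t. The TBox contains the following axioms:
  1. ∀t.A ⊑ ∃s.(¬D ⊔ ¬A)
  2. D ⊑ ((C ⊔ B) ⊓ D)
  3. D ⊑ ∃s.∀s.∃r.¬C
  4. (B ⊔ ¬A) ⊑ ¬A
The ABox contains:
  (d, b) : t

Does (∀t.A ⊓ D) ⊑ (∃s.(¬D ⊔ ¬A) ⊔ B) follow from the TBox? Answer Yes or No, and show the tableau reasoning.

Yes

1. (∀t.A ⊓ D) ⊑ (∃s.(¬D ⊔ ¬A) ⊔ B)  ⇔  ((∀t.A ⊓ D) ⊓ (∀s.(D ⊓ A) ⊓ ¬B)) unsat w.r.t. T
   all branches close; clash {B, ¬B} at x₀
2. Hence (∀t.A ⊓ D) ⊑ (∃s.(¬D ⊔ ¬A) ⊔ B): entailed.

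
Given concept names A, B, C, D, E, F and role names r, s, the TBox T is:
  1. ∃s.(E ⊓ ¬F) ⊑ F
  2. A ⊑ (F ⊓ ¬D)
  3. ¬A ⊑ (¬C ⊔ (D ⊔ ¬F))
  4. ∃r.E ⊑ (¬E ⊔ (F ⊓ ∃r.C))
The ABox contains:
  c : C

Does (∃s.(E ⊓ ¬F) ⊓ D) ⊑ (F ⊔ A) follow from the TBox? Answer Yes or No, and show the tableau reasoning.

Yes

1. (∃s.(E ⊓ ¬F) ⊓ D) ⊑ (F ⊔ A)  ⇔  ((∃s.(E ⊓ ¬F) ⊓ D) ⊓ (¬F ⊓ ¬A)) unsat w.r.t. T
   all branches close; clash {F, ¬F} at x₀
2. Hence (∃s.(E ⊓ ¬F) ⊓ D) ⊑ (F ⊔ A): entailed.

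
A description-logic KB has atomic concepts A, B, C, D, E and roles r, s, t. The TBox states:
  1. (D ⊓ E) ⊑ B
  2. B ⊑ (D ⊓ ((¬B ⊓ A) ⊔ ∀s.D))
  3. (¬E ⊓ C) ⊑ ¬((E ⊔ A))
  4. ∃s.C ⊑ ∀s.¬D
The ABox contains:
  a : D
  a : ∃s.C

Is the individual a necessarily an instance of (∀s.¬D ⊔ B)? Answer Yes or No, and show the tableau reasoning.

1. a : (∀s.¬D ⊔ B)?  L(a) = {D, ∃s.C} ∪ {(∃s.D ⊓ ¬B)}
   clash {B, ¬B} at a — a ∈ (∀s.¬D ⊔ B)
2. Hence a : (∀s.¬D ⊔ B): entailed.

Yes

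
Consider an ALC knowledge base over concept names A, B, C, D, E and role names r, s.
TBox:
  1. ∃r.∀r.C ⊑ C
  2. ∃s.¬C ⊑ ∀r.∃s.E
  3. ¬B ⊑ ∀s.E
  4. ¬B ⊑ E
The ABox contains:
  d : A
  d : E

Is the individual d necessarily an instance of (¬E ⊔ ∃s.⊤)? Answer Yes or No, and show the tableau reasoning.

1. d : (¬E ⊔ ∃s.⊤)?  L(d) = {A, E} ∪ {(E ⊓ ∀s.⊥)}
   open: L(d) ⊇ {A, B, E, ∀r.∃r.¬C, ∀s.C, …} — d ∉ (¬E ⊔ ∃s.⊤) possible
2. Hence d : (¬E ⊔ ∃s.⊤): not entailed.

No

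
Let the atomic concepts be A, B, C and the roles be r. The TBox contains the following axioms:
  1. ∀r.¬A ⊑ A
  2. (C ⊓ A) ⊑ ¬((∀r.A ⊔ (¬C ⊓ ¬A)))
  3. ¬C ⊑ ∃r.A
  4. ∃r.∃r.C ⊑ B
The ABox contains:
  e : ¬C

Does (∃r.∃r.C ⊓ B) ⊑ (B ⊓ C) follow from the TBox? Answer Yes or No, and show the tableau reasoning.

1. (∃r.∃r.C ⊓ B) ⊑ (B ⊓ C)  ⇔  ((∃r.∃r.C ⊓ B) ⊓ (¬B ⊔ ¬C)) unsat w.r.t. T
   open: L(x₀) ⊇ {B, ¬C, ∃r.A, ∃r.∃r.C} (+ ∃-successors)
2. Hence (∃r.∃r.C ⊓ B) ⊑ (B ⊓ C): not entailed.

No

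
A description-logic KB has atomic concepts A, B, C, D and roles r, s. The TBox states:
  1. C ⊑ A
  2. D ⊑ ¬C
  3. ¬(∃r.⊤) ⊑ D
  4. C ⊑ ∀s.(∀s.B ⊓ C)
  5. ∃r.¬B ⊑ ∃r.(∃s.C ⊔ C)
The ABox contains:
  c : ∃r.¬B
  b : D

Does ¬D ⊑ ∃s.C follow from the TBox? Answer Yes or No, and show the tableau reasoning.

1. ¬D ⊑ ∃s.C  ⇔  (¬D ⊓ ∀s.¬C) unsat w.r.t. T
   open: L(x₀) ⊇ {¬C, ¬D, ∀r.B, ∀s.¬C, ∃r.⊤} (+ ∃-successors)
2. Hence ¬D ⊑ ∃s.C: not entailed.

No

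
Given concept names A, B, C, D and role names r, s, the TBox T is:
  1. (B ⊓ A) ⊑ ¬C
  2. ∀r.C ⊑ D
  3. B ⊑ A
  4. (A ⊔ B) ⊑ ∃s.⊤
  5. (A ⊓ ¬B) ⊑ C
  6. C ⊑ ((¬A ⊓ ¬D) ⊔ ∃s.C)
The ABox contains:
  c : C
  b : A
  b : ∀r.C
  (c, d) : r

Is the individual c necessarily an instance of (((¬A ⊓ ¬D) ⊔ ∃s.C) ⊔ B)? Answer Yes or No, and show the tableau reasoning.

Yes

1. c : (((¬A ⊓ ¬D) ⊔ ∃s.C) ⊔ B)?  L(c) = {C} ∪ {(((A ⊔ D) ⊓ ∀s.¬C) ⊓ ¬B)}
   clash {C, ¬C} at c — c ∈ (((¬A ⊓ ¬D) ⊔ ∃s.C) ⊔ B)
2. Hence c : (((¬A ⊓ ¬D) ⊔ ∃s.C) ⊔ B): entailed.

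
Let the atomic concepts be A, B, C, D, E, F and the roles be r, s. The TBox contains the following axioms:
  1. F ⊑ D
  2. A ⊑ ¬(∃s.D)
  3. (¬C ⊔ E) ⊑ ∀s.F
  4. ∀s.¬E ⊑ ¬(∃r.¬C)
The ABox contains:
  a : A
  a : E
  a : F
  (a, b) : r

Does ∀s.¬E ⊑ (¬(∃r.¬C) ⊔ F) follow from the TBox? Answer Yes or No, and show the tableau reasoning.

1. ∀s.¬E ⊑ (¬(∃r.¬C) ⊔ F)  ⇔  (∀s.¬E ⊓ (∃r.¬C ⊓ ¬F)) unsat w.r.t. T
   all branches close; clash {C, ¬C} at an ∃-successor
2. Hence ∀s.¬E ⊑ (¬(∃r.¬C) ⊔ F): entailed.

Yes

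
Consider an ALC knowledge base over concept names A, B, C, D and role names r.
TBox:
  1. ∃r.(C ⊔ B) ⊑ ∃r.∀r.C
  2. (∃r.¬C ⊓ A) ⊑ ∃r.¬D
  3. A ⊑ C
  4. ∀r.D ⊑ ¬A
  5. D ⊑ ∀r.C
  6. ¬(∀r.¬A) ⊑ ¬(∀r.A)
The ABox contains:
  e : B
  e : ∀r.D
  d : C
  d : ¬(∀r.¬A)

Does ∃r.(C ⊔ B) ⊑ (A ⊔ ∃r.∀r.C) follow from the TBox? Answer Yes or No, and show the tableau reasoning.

Yes

1. ∃r.(C ⊔ B) ⊑ (A ⊔ ∃r.∀r.C)  ⇔  (∃r.(C ⊔ B) ⊓ (¬A ⊓ ∀r.∃r.¬C)) unsat w.r.t. T
   all branches close; clash {C, ¬C} at an ∃-successor
2. Hence ∃r.(C ⊔ B) ⊑ (A ⊔ ∃r.∀r.C): entailed.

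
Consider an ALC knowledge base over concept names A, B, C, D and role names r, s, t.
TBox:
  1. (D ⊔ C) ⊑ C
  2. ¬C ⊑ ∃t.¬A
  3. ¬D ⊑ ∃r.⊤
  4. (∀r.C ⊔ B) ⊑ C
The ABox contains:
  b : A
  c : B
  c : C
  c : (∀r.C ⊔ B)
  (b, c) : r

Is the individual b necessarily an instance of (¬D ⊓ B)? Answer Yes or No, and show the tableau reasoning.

1. b : (¬D ⊓ B)?  L(b) = {A} ∪ {(D ⊔ ¬B)}
   open: L(b) ⊇ {A, C, D} — b ∉ (¬D ⊓ B) possible
2. Hence b : (¬D ⊓ B): not entailed.

No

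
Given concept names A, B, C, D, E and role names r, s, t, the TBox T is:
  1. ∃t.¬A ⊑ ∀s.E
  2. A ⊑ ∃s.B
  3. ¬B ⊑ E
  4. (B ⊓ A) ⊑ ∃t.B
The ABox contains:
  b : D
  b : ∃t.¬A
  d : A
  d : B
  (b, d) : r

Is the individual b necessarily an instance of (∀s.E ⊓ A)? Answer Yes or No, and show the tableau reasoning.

No

1. b : (∀s.E ⊓ A)?  L(b) = {D, ∃t.¬A} ∪ {(∃s.¬E ⊔ ¬A)}
   apply at b: ∃t.¬A⊑∀s.E
   open: L(b) ⊇ {B, D, ¬A, ∀s.E, ∃t.¬A} (+ ∃-successors) — b ∉ (∀s.E ⊓ A) possible
2. Hence b : (∀s.E ⊓ A): not entailed.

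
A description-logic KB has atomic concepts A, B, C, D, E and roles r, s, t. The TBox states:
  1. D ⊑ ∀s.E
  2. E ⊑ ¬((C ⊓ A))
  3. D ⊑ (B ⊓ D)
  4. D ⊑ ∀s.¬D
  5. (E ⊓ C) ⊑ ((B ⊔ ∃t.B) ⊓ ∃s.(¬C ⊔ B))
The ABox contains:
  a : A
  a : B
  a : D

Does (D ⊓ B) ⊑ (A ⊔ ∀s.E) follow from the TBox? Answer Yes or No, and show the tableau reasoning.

1. (D ⊓ B) ⊑ (A ⊔ ∀s.E)  ⇔  ((D ⊓ B) ⊓ (¬A ⊓ ∃s.¬E)) unsat w.r.t. T
   all branches close; clash {E, ¬E} at an ∃-successor
2. Hence (D ⊓ B) ⊑ (A ⊔ ∀s.E): entailed.

Yes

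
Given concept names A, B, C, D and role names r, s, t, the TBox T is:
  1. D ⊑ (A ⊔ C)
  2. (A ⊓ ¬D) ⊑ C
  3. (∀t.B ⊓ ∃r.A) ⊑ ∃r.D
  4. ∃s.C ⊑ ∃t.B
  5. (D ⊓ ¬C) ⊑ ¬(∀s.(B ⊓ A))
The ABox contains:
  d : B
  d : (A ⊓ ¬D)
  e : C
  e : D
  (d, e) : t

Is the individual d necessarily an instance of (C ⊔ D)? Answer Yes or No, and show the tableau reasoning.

Yes

1. d : (C ⊔ D)?  L(d) = {B, (A ⊓ ¬D)} ∪ {(¬C ⊓ ¬D)}
   clash {C, ¬C} at d — d ∈ (C ⊔ D)
2. Hence d : (C ⊔ D): entailed.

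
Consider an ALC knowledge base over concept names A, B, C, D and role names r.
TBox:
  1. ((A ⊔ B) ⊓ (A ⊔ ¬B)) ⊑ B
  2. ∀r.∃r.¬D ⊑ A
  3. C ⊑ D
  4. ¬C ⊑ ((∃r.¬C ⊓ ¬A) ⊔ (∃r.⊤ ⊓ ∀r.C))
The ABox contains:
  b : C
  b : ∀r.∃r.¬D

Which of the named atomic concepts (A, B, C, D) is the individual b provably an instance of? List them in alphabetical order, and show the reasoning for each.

1. b : A?  L(b) = {C, ∀r.∃r.¬D} ∪ {¬A}
   clash {A, ¬A} at b — b ∈ A
2. b : B?  L(b) = {C, ∀r.∃r.¬D} ∪ {¬B}
   clash {B, ¬B} at b — b ∈ B
3. b : C?  L(b) = {C, ∀r.∃r.¬D} ∪ {¬C}
   clash {C, ¬C} at b — b ∈ C
4. b : D?  L(b) = {C, ∀r.∃r.¬D} ∪ {¬D}
   clash {D, ¬D} at b — b ∈ D
5. Entailed for b: {A, B, C, D}

{A, B, C, D}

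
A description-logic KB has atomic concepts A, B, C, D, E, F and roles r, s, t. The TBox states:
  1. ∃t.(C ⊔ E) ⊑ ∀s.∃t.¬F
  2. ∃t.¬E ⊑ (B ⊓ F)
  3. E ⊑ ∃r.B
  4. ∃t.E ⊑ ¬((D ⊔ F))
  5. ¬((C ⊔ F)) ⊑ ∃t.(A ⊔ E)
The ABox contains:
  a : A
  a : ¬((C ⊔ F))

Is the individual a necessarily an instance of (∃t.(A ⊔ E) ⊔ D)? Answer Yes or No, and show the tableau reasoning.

Yes

1. a : (∃t.(A ⊔ E) ⊔ D)?  L(a) = {A, ¬((C ⊔ F))} ∪ {(∀t.(¬A ⊓ ¬E) ⊓ ¬D)}
   clash {F, ¬F} at a — a ∈ (∃t.(A ⊔ E) ⊔ D)
2. Hence a : (∃t.(A ⊔ E) ⊔ D): entailed.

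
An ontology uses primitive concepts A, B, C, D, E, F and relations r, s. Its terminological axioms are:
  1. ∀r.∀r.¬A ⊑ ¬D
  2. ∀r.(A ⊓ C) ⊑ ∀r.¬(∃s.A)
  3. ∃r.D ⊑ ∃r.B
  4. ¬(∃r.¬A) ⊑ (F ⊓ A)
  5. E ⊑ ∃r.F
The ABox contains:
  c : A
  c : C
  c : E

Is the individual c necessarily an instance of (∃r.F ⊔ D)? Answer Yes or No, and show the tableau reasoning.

Yes

1. c : (∃r.F ⊔ D)?  L(c) = {A, C, E} ∪ {(∀r.¬F ⊓ ¬D)}
   clash {F, ¬F} at an ∃-successor — c ∈ (∃r.F ⊔ D)
2. Hence c : (∃r.F ⊔ D): entailed.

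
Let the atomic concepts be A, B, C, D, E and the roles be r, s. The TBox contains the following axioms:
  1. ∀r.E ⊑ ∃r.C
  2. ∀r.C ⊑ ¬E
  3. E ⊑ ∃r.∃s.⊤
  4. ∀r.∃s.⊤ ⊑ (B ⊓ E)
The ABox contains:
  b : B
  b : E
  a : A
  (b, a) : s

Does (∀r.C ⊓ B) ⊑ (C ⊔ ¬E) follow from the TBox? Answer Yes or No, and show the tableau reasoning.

1. (∀r.C ⊓ B) ⊑ (C ⊔ ¬E)  ⇔  ((∀r.C ⊓ B) ⊓ (¬C ⊓ E)) unsat w.r.t. T
   all branches close; clash {E, ¬E} at x₀
2. Hence (∀r.C ⊓ B) ⊑ (C ⊔ ¬E): entailed.

Yes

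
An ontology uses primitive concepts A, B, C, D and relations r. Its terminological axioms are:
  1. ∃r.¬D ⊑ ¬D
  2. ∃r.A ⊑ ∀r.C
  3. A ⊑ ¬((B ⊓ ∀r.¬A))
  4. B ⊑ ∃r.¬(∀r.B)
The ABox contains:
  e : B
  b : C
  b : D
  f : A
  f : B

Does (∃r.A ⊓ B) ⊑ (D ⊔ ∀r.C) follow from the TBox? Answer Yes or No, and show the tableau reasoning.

Yes

1. (∃r.A ⊓ B) ⊑ (D ⊔ ∀r.C)  ⇔  ((∃r.A ⊓ B) ⊓ (¬D ⊓ ∃r.¬C)) unsat w.r.t. T
   all branches close; clash {C, ¬C} at an ∃-successor
2. Hence (∃r.A ⊓ B) ⊑ (D ⊔ ∀r.C): entailed.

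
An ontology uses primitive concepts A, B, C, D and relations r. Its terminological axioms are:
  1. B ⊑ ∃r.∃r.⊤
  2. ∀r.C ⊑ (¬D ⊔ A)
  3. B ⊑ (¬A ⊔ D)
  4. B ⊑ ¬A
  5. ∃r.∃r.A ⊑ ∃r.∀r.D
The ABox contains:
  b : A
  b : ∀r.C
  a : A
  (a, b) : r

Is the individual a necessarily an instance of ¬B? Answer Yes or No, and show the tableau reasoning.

Yes

1. a : ¬B?  L(a) = {A} ∪ {B}
   clash {A, ¬A} at a — a ∈ ¬B
2. Hence a : ¬B: entailed.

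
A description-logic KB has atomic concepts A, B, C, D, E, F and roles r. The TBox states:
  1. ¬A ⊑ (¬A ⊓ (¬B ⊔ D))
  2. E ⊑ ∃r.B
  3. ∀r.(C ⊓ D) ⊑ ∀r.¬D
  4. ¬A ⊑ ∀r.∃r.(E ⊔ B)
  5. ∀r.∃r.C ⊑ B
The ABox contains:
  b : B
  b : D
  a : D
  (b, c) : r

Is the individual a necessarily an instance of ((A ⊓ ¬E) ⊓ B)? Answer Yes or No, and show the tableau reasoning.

1. a : ((A ⊓ ¬E) ⊓ B)?  L(a) = {D} ∪ {((¬A ⊔ E) ⊔ ¬B)}
   open: L(a) ⊇ {D, ¬A, ¬E, ∀r.∃r.(E ⊔ B), ∃r.(¬C ⊔ ¬D), …} (+ ∃-successors) — a ∉ ((A ⊓ ¬E) ⊓ B) possible
2. Hence a : ((A ⊓ ¬E) ⊓ B): not entailed.

No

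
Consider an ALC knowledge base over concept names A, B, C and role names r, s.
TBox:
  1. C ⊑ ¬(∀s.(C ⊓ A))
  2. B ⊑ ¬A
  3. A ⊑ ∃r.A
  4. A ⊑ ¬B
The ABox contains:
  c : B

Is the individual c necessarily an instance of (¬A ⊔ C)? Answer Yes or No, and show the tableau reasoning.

Yes

1. c : (¬A ⊔ C)?  L(c) = {B} ∪ {(A ⊓ ¬C)}
   clash {B, ¬B} at c — c ∈ (¬A ⊔ C)
2. Hence c : (¬A ⊔ C): entailed.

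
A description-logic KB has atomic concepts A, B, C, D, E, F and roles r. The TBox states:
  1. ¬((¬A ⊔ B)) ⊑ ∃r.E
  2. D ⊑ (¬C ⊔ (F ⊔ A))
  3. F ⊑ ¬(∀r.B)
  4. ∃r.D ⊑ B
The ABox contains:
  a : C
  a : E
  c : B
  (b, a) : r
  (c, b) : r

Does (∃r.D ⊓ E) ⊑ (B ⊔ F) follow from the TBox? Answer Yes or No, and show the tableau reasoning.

1. (∃r.D ⊓ E) ⊑ (B ⊔ F)  ⇔  ((∃r.D ⊓ E) ⊓ (¬B ⊓ ¬F)) unsat w.r.t. T
   all branches close; clash {B, ¬B} at x₀
2. Hence (∃r.D ⊓ E) ⊑ (B ⊔ F): entailed.

Yes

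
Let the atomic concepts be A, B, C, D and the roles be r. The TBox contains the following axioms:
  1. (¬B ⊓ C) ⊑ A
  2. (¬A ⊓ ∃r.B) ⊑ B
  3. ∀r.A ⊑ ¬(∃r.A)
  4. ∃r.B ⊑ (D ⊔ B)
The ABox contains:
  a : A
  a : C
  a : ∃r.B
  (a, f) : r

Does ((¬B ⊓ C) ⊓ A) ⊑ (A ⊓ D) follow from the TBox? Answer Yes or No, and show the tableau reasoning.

No

1. ((¬B ⊓ C) ⊓ A) ⊑ (A ⊓ D)  ⇔  (((¬B ⊓ C) ⊓ A) ⊓ (¬A ⊔ ¬D)) unsat w.r.t. T
   open: L(x₀) ⊇ {A, C, ¬B, ¬D, ∀r.¬B, …} (+ ∃-successors)
2. Hence ((¬B ⊓ C) ⊓ A) ⊑ (A ⊓ D): not entailed.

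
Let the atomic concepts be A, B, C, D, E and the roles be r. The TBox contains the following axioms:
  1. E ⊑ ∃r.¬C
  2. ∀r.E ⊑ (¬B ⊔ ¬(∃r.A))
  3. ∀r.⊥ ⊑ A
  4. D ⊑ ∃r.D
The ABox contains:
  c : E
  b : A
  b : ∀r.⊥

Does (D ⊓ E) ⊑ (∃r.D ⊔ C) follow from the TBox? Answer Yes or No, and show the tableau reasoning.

1. (D ⊓ E) ⊑ (∃r.D ⊔ C)  ⇔  ((D ⊓ E) ⊓ (∀r.¬D ⊓ ¬C)) unsat w.r.t. T
   all branches close; clash {D, ¬D} at an ∃-successor
2. Hence (D ⊓ E) ⊑ (∃r.D ⊔ C): entailed.

Yes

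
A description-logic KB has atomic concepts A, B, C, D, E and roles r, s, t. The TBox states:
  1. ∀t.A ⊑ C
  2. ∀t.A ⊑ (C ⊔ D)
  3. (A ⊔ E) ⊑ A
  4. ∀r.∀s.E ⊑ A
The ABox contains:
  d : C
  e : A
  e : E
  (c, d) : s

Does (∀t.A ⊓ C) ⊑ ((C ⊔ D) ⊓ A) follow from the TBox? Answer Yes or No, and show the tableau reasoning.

1. (∀t.A ⊓ C) ⊑ ((C ⊔ D) ⊓ A)  ⇔  ((∀t.A ⊓ C) ⊓ ((¬C ⊓ ¬D) ⊔ ¬A)) unsat w.r.t. T
   apply at x₀: ∀t.A⊑(C ⊔ D)
   open: L(x₀) ⊇ {C, ¬A, ¬E, ∀t.A, ∃r.∃s.¬E} (+ ∃-successors)
2. Hence (∀t.A ⊓ C) ⊑ ((C ⊔ D) ⊓ A): not entailed.

No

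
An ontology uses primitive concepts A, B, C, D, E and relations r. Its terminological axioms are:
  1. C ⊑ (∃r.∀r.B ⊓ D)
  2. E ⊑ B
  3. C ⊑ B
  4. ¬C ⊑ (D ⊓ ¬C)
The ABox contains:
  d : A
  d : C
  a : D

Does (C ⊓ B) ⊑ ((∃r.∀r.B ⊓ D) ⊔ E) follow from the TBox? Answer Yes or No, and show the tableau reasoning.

Yes

1. (C ⊓ B) ⊑ ((∃r.∀r.B ⊓ D) ⊔ E)  ⇔  ((C ⊓ B) ⊓ ((∀r.∃r.¬B ⊔ ¬D) ⊓ ¬E)) unsat w.r.t. T
   all branches close; clash {D, ¬D} at x₀
2. Hence (C ⊓ B) ⊑ ((∃r.∀r.B ⊓ D) ⊔ E): entailed.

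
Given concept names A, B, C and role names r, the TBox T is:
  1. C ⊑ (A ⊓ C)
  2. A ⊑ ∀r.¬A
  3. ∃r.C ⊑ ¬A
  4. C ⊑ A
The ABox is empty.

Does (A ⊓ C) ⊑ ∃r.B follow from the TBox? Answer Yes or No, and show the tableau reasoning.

No

1. (A ⊓ C) ⊑ ∃r.B  ⇔  ((A ⊓ C) ⊓ ∀r.¬B) unsat w.r.t. T
   apply at x₀: A⊑∀r.¬A
   open: L(x₀) ⊇ {A, C, ∀r.¬A, ∀r.¬B, ∀r.¬C}
2. Hence (A ⊓ C) ⊑ ∃r.B: not entailed.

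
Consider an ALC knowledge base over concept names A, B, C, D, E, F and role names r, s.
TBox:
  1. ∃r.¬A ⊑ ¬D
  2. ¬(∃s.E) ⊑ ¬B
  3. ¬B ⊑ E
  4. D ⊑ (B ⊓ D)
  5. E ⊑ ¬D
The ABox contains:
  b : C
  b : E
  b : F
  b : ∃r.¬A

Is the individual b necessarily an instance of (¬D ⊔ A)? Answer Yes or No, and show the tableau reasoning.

1. b : (¬D ⊔ A)?  L(b) = {C, E, F, ∃r.¬A} ∪ {(D ⊓ ¬A)}
   clash {D, ¬D} at b — b ∈ (¬D ⊔ A)
2. Hence b : (¬D ⊔ A): entailed.

Yes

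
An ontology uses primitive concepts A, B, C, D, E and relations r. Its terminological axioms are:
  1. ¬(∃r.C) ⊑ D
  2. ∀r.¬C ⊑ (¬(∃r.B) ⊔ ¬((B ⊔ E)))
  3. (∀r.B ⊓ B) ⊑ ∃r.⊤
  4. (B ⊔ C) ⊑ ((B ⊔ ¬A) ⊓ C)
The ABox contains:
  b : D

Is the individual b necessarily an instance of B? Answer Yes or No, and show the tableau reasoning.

1. b : B?  L(b) = {D} ∪ {¬B}
   open: L(b) ⊇ {D, ¬B, ¬C, ∃r.C} (+ ∃-successors) — b ∉ B possible
2. Hence b : B: not entailed.

No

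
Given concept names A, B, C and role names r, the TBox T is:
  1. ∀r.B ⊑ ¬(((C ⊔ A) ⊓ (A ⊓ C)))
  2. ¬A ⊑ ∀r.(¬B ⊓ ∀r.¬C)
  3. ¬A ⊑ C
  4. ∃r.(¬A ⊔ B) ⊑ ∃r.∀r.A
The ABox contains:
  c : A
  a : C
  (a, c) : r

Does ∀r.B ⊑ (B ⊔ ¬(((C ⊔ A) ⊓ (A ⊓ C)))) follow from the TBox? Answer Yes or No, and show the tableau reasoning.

Yes

1. ∀r.B ⊑ (B ⊔ ¬(((C ⊔ A) ⊓ (A ⊓ C))))  ⇔  (∀r.B ⊓ (¬B ⊓ ((C ⊔ A) ⊓ (A ⊓ C)))) unsat w.r.t. T
   all branches close; clash {C, ¬C} at x₀
2. Hence ∀r.B ⊑ (B ⊔ ¬(((C ⊔ A) ⊓ (A ⊓ C)))): entailed.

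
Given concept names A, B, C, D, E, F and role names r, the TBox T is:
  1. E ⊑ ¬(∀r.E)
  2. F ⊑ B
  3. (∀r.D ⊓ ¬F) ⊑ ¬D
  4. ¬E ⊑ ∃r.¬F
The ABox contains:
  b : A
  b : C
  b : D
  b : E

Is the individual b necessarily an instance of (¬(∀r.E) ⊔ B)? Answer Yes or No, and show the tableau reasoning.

Yes

1. b : (¬(∀r.E) ⊔ B)?  L(b) = {A, C, D, E} ∪ {(∀r.E ⊓ ¬B)}
   clash {B, ¬B} at b — b ∈ (¬(∀r.E) ⊔ B)
2. Hence b : (¬(∀r.E) ⊔ B): entailed.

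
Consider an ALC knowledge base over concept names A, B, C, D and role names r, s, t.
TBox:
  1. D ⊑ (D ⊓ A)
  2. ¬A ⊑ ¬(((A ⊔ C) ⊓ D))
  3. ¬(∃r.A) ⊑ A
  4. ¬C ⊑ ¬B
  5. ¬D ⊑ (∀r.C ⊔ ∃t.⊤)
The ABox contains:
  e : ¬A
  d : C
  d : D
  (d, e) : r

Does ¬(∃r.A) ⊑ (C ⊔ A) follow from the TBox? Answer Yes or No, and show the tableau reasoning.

1. ¬(∃r.A) ⊑ (C ⊔ A)  ⇔  (∀r.¬A ⊓ (¬C ⊓ ¬A)) unsat w.r.t. T
   all branches close; clash {A, ¬A} at x₀
2. Hence ¬(∃r.A) ⊑ (C ⊔ A): entailed.

Yes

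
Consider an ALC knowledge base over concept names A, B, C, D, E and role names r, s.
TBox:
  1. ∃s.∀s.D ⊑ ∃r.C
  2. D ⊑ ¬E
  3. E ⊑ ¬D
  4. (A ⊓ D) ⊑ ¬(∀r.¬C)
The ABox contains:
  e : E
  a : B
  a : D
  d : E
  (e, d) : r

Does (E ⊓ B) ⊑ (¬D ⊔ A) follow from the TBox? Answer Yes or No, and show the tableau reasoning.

Yes

1. (E ⊓ B) ⊑ (¬D ⊔ A)  ⇔  ((E ⊓ B) ⊓ (D ⊓ ¬A)) unsat w.r.t. T
   all branches close; clash {E, ¬E} at x₀
2. Hence (E ⊓ B) ⊑ (¬D ⊔ A): entailed.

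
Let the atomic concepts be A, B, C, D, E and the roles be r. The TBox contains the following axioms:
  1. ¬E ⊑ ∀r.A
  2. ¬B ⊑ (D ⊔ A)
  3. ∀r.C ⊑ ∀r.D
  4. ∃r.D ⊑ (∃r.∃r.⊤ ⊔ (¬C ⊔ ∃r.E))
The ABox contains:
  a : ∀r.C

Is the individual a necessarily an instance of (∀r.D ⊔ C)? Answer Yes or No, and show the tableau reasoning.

Yes

1. a : (∀r.D ⊔ C)?  L(a) = {∀r.C} ∪ {(∃r.¬D ⊓ ¬C)}
   clash {D, ¬D} at an ∃-successor — a ∈ (∀r.D ⊔ C)
2. Hence a : (∀r.D ⊔ C): entailed.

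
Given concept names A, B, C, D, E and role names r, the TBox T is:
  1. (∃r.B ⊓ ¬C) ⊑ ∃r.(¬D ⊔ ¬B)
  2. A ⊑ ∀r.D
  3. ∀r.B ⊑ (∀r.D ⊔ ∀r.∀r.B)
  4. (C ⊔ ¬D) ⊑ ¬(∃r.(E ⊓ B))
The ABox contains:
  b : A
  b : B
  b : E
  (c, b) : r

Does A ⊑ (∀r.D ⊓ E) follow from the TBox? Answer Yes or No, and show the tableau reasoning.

No

1. A ⊑ (∀r.D ⊓ E)  ⇔  (A ⊓ (∃r.¬D ⊔ ¬E)) unsat w.r.t. T
   apply at x₀: A⊑∀r.D
   open: L(x₀) ⊇ {A, D, ¬C, ¬E, ∀r.D, …} (+ ∃-successors)
2. Hence A ⊑ (∀r.D ⊓ E): not entailed.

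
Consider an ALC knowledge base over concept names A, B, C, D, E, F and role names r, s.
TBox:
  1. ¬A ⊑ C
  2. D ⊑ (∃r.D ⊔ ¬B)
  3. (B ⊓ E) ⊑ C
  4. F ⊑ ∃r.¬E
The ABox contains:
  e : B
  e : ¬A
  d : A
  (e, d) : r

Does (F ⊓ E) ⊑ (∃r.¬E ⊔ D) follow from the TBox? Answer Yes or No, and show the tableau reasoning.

Yes

1. (F ⊓ E) ⊑ (∃r.¬E ⊔ D)  ⇔  ((F ⊓ E) ⊓ (∀r.E ⊓ ¬D)) unsat w.r.t. T
   all branches close; clash {E, ¬E} at an ∃-successor
2. Hence (F ⊓ E) ⊑ (∃r.¬E ⊔ D): entailed.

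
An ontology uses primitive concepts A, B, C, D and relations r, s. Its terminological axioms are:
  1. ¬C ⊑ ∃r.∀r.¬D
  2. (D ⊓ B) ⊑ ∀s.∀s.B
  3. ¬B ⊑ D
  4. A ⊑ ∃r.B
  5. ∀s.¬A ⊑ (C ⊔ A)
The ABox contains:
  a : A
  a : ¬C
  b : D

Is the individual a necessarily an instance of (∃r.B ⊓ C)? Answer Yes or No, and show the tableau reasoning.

1. a : (∃r.B ⊓ C)?  L(a) = {A, ¬C} ∪ {(∀r.¬B ⊔ ¬C)}
   apply at a: ¬C⊑∃r.∀r.¬D; A⊑∃r.B
   open: L(a) ⊇ {A, B, ¬C, ¬D, ∃r.B, …} (+ ∃-successors) — a ∉ (∃r.B ⊓ C) possible
2. Hence a : (∃r.B ⊓ C): not entailed.

No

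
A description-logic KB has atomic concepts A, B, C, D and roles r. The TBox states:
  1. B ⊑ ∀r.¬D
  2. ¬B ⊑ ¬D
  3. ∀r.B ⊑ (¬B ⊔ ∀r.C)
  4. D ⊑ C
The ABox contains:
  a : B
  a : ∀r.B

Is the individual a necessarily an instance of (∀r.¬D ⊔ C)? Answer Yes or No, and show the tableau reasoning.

Yes

1. a : (∀r.¬D ⊔ C)?  L(a) = {B, ∀r.B} ∪ {(∃r.D ⊓ ¬C)}
   clash {C, ¬C} at a — a ∈ (∀r.¬D ⊔ C)
2. Hence a : (∀r.¬D ⊔ C): entailed.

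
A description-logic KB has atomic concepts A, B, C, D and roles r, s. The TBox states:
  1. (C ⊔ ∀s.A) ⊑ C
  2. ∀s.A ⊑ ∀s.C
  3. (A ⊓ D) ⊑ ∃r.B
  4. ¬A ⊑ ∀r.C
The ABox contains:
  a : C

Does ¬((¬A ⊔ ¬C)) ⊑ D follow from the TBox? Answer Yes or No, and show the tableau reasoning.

No

1. ¬((¬A ⊔ ¬C)) ⊑ D  ⇔  ((A ⊓ C) ⊓ ¬D) unsat w.r.t. T
   open: L(x₀) ⊇ {A, C, ¬D, ∃s.¬A} (+ ∃-successors)
2. Hence ¬((¬A ⊔ ¬C)) ⊑ D: not entailed.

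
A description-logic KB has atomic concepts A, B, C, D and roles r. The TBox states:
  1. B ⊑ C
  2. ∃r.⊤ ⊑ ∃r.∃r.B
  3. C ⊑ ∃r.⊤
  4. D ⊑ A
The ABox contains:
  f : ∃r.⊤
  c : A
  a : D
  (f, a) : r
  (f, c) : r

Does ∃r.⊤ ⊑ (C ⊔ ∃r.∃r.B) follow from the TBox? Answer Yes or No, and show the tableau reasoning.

Yes

1. ∃r.⊤ ⊑ (C ⊔ ∃r.∃r.B)  ⇔  (∃r.⊤ ⊓ (¬C ⊓ ∀r.∀r.¬B)) unsat w.r.t. T
   all branches close; clash {C, ¬C} at x₀
2. Hence ∃r.⊤ ⊑ (C ⊔ ∃r.∃r.B): entailed.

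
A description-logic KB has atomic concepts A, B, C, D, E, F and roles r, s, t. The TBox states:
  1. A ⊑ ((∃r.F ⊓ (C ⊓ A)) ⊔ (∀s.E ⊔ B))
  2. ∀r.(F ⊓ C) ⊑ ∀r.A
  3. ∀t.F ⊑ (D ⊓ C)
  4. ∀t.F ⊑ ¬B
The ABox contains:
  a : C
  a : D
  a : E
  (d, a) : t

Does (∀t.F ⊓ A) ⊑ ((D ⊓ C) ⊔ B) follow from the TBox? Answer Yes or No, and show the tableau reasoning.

1. (∀t.F ⊓ A) ⊑ ((D ⊓ C) ⊔ B)  ⇔  ((∀t.F ⊓ A) ⊓ ((¬D ⊔ ¬C) ⊓ ¬B)) unsat w.r.t. T
   all branches close; clash {C, ¬C} at x₀
2. Hence (∀t.F ⊓ A) ⊑ ((D ⊓ C) ⊔ B): entailed.

Yes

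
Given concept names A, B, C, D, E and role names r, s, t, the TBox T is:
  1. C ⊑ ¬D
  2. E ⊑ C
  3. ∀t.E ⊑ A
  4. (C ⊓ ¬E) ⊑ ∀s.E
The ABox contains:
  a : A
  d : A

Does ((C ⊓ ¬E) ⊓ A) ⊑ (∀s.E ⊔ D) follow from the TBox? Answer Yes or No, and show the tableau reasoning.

1. ((C ⊓ ¬E) ⊓ A) ⊑ (∀s.E ⊔ D)  ⇔  (((C ⊓ ¬E) ⊓ A) ⊓ (∃s.¬E ⊓ ¬D)) unsat w.r.t. T
   all branches close; clash {E, ¬E} at an ∃-successor
2. Hence ((C ⊓ ¬E) ⊓ A) ⊑ (∀s.E ⊔ D): entailed.

Yes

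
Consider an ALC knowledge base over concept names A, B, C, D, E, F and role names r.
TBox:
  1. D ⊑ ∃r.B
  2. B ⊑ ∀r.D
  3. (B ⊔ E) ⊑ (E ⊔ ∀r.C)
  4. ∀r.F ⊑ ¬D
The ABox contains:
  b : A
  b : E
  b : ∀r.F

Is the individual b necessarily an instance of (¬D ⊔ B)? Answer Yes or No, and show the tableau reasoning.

Yes

1. b : (¬D ⊔ B)?  L(b) = {A, E, ∀r.F} ∪ {(D ⊓ ¬B)}
   clash {D, ¬D} at b — b ∈ (¬D ⊔ B)
2. Hence b : (¬D ⊔ B): entailed.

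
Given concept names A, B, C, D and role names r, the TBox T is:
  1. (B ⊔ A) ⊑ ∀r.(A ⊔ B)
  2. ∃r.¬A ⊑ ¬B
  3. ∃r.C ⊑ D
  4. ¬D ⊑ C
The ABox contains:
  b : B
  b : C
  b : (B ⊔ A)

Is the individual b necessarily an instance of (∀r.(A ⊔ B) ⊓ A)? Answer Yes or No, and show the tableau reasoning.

1. b : (∀r.(A ⊔ B) ⊓ A)?  L(b) = {B, C, (B ⊔ A)} ∪ {(∃r.(¬A ⊓ ¬B) ⊔ ¬A)}
   apply at b: (B ⊔ A)⊑∀r.(A ⊔ B)
   open: L(b) ⊇ {B, C, ¬A, ∀r.(A ⊔ B), ∀r.A, …} — b ∉ (∀r.(A ⊔ B) ⊓ A) possible
2. Hence b : (∀r.(A ⊔ B) ⊓ A): not entailed.

No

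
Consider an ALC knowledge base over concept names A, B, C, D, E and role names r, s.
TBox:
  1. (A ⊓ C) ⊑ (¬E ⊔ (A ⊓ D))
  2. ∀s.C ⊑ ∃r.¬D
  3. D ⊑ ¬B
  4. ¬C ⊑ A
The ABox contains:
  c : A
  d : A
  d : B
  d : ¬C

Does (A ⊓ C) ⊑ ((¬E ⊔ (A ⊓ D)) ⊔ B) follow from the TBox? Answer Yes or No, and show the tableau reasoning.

1. (A ⊓ C) ⊑ ((¬E ⊔ (A ⊓ D)) ⊔ B)  ⇔  ((A ⊓ C) ⊓ ((E ⊓ (¬A ⊔ ¬D)) ⊓ ¬B)) unsat w.r.t. T
   all branches close; clash {D, ¬D} at x₀
2. Hence (A ⊓ C) ⊑ ((¬E ⊔ (A ⊓ D)) ⊔ B): entailed.

Yes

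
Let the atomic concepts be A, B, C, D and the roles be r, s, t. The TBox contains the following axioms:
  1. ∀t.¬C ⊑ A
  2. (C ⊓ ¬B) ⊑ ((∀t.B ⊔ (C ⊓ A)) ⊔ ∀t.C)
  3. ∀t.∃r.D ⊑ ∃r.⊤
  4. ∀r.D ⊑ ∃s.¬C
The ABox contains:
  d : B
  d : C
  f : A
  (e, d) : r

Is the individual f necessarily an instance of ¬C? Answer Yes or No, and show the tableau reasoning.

1. f : ¬C?  L(f) = {A} ∪ {C}
   open: L(f) ⊇ {A, B, C, ∃r.¬D, ∃t.∀r.¬D} (+ ∃-successors) — f ∉ ¬C possible
2. Hence f : ¬C: not entailed.

No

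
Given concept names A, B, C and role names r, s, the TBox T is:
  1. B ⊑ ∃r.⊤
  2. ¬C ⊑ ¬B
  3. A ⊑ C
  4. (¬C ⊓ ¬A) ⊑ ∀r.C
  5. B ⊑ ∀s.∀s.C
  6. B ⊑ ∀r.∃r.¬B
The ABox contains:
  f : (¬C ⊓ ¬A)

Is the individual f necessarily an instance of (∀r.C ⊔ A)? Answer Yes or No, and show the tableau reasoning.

Yes

1. f : (∀r.C ⊔ A)?  L(f) = {(¬C ⊓ ¬A)} ∪ {(∃r.¬C ⊓ ¬A)}
   clash {C, ¬C} at an ∃-successor — f ∈ (∀r.C ⊔ A)
2. Hence f : (∀r.C ⊔ A): entailed.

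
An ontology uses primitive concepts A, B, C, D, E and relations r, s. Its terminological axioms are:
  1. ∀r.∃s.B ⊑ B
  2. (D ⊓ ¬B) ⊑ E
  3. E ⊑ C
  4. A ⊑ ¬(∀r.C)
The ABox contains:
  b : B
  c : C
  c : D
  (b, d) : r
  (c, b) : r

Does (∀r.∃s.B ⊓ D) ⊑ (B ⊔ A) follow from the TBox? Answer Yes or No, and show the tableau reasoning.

Yes

1. (∀r.∃s.B ⊓ D) ⊑ (B ⊔ A)  ⇔  ((∀r.∃s.B ⊓ D) ⊓ (¬B ⊓ ¬A)) unsat w.r.t. T
   all branches close; clash {B, ¬B} at x₀
2. Hence (∀r.∃s.B ⊓ D) ⊑ (B ⊔ A): entailed.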